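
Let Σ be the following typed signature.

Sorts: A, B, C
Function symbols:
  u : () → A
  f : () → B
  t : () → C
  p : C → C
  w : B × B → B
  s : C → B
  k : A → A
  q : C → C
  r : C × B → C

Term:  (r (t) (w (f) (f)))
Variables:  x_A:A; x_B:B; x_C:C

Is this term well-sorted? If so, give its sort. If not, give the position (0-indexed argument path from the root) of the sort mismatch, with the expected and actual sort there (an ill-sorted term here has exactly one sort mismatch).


  (t) : C
    (f) : B
    (f) : B
  (w (f) (f)) : B
(r (t) (w (f) (f))) : C

well-sorted; sort = C


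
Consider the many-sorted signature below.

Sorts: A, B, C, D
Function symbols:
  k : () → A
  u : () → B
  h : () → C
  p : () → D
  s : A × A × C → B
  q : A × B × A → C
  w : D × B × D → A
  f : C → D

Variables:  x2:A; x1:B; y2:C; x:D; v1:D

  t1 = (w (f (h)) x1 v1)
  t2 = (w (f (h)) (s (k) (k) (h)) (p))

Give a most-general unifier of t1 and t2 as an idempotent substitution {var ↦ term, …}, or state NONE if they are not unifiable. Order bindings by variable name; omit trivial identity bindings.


{v1 ↦ (p), x1 ↦ (s (k) (k) (h))}


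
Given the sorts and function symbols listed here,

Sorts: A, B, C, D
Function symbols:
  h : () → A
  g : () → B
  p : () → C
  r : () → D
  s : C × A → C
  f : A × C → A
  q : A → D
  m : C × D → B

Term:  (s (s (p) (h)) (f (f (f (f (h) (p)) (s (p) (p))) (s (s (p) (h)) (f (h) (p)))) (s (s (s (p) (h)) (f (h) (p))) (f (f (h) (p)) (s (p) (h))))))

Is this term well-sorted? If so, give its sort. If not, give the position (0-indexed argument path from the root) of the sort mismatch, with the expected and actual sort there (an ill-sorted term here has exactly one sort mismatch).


    (p) : C
    (h) : A
  (s (p) (h)) : C
          (h) : A
          (p) : C
        (f (h) (p)) : A
          (p) : C
          (p) : C
        (s (p) (p)) : ✗ arg 1 at [1, 0, 0, 1, 1] has sort C, expected A
          (p) : C
          (h) : A
        (s (p) (h)) : C
          (h) : A
          (p) : C
        (f (h) (p)) : A
      (s (s (p) (h)) (f (h) (p))) : C
          (p) : C
          (h) : A
        (s (p) (h)) : C
          (h) : A
          (p) : C
        (f (h) (p)) : A
      (s (s (p) (h)) (f (h) (p))) : C
          (h) : A
          (p) : C
        (f (h) (p)) : A
          (p) : C
          (h) : A
        (s (p) (h)) : C
      (f (f (h) (p)) (s (p) (h))) : A
    (s (s (s (p) (h)) (f (h) (p))) (f (f (h) (p)) (s (p) (h)))) : C

ill-sorted at position [1, 0, 0, 1, 1]: expected A, got C


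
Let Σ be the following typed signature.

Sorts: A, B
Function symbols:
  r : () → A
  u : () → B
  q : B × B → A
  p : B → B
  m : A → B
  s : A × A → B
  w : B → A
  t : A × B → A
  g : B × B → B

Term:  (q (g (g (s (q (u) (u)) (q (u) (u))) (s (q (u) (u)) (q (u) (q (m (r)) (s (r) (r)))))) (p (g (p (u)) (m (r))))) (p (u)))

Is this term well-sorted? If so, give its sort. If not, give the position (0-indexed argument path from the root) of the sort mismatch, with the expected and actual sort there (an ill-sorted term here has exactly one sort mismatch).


          (u) : B
          (u) : B
        (q (u) (u)) : A
          (u) : B
          (u) : B
        (q (u) (u)) : A
      (s (q (u) (u)) (q (u) (u))) : B
          (u) : B
          (u) : B
        (q (u) (u)) : A
          (u) : B
              (r) : A
            (m (r)) : B
              (r) : A
              (r) : A
            (s (r) (r)) : B
          (q (m (r)) (s (r) (r))) : A
        (q (u) (q (m (r)) (s (r) (r)))) : ✗ arg 1 at [0, 0, 1, 1, 1] has sort A, expected B
          (u) : B
        (p (u)) : B
          (r) : A
        (m (r)) : B
      (g (p (u)) (m (r))) : B
    (p (g (p (u)) (m (r)))) : B
    (u) : B
  (p (u)) : B

ill-sorted at position [0, 0, 1, 1, 1]: expected B, got A


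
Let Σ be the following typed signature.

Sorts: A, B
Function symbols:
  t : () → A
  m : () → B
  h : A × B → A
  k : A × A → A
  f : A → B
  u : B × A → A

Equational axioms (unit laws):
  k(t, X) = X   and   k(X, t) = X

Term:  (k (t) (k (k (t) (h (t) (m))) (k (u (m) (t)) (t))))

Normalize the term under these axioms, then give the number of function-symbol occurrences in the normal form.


1. (k (t) (k (k (t) (h (t) (m))) (k (u (m) (t)) (t))))  →  (k (k (t) (h (t) (m))) (k (u (m) (t)) (t)))
2. (k (k (t) (h (t) (m))) (k (u (m) (t)) (t)))  →  (k (h (t) (m)) (k (u (m) (t)) (t)))
3. (k (h (t) (m)) (k (u (m) (t)) (t)))  →  (k (h (t) (m)) (u (m) (t)))
normal form: (k (h (t) (m)) (u (m) (t)))

size = 7


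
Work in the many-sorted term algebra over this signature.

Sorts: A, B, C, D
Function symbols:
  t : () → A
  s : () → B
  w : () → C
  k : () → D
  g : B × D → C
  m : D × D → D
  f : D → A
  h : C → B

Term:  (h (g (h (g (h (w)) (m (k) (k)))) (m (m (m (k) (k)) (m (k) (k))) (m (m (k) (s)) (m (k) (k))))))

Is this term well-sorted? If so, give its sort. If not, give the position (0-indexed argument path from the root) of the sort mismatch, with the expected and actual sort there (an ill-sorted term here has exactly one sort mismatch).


          (w) : C
        (h (w)) : B
          (k) : D
          (k) : D
        (m (k) (k)) : D
      (g (h (w)) (m (k) (k))) : C
    (h (g (h (w)) (m (k) (k)))) : B
          (k) : D
          (k) : D
        (m (k) (k)) : D
          (k) : D
          (k) : D
        (m (k) (k)) : D
      (m (m (k) (k)) (m (k) (k))) : D
          (k) : D
          (s) : B
        (m (k) (s)) : ✗ arg 1 at [0, 1, 1, 0, 1] has sort B, expected D
          (k) : D
          (k) : D
        (m (k) (k)) : D

ill-sorted at position [0, 1, 1, 0, 1]: expected D, got B


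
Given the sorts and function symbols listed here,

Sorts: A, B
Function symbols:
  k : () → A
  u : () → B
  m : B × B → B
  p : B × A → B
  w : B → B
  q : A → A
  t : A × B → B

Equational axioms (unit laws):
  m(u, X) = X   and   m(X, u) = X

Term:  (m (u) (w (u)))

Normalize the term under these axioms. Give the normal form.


1. (m (u) (w (u)))  →  (w (u))

normal form = (w (u))


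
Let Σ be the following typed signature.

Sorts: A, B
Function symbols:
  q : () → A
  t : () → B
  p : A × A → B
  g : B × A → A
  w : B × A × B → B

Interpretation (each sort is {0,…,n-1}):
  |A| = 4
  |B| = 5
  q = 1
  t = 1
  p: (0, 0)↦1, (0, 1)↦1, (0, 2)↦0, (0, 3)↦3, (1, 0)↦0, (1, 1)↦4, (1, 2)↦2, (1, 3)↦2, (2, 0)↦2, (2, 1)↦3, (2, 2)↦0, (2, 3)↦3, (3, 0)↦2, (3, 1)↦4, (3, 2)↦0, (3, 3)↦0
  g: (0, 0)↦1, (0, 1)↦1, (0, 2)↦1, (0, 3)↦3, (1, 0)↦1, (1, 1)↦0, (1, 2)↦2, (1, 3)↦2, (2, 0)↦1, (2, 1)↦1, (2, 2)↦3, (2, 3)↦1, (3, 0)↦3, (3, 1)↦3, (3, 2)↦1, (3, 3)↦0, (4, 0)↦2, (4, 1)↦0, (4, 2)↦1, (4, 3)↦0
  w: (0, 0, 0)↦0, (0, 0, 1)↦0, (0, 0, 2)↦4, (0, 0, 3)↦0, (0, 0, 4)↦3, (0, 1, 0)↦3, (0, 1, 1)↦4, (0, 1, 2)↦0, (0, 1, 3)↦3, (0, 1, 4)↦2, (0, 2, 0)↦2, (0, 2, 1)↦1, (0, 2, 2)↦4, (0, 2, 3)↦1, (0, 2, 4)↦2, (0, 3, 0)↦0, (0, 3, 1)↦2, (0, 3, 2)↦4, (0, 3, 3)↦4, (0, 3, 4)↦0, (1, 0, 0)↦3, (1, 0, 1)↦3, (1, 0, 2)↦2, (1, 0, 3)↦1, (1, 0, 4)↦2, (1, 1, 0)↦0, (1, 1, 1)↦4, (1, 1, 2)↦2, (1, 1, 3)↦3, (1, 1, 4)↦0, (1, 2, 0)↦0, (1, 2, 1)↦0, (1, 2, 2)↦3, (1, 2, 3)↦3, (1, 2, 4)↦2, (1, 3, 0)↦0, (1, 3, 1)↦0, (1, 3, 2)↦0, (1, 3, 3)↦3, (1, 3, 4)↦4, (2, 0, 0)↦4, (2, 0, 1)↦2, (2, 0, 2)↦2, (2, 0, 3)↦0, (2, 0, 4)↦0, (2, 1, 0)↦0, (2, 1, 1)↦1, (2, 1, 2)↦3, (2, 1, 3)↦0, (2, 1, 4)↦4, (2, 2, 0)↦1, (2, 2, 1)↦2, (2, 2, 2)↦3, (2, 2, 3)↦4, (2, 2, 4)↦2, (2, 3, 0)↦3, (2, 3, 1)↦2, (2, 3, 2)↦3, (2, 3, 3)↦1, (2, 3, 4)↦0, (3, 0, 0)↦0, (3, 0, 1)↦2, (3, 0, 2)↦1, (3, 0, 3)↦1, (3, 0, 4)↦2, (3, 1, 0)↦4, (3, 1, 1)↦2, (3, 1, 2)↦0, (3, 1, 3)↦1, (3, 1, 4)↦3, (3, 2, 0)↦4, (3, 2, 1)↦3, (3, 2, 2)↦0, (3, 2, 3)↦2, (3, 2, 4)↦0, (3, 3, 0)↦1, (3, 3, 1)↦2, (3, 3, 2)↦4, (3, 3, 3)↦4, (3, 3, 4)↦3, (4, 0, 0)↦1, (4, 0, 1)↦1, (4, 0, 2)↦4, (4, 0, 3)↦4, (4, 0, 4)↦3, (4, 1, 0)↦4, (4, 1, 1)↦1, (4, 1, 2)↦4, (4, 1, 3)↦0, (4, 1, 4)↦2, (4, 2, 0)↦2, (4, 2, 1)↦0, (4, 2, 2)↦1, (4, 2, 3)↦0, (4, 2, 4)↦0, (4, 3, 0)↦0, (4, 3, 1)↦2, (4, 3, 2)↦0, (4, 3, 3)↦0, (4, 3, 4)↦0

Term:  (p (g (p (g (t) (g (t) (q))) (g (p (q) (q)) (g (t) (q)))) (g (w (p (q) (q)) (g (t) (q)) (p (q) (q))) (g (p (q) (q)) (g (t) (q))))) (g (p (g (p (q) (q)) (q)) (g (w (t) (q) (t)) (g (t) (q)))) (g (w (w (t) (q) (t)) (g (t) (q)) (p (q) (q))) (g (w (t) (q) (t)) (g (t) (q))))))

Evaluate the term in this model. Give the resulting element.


value = 4

  t = 1
  t = 1
  q = 1
  (g (t) (q)) = g(1, 1) = 0
  (g (t) (g (t) (q))) = g(1, 0) = 1
  q = 1
  q = 1
  (p (q) (q)) = p(1, 1) = 4
  t = 1
  q = 1
  (g (t) (q)) = g(1, 1) = 0
  (g (p (q) (q)) (g (t) (q))) = g(4, 0) = 2
  (p (g (t) (g (t) (q))) (g (p (q) (q)) (g (t) (q)))) = p(1, 2) = 2
  q = 1
  q = 1
  (p (q) (q)) = p(1, 1) = 4
  t = 1
  q = 1
  (g (t) (q)) = g(1, 1) = 0
  q = 1
  q = 1
  (p (q) (q)) = p(1, 1) = 4
  (w (p (q) (q)) (g (t) (q)) (p (q) (q))) = w(4, 0, 4) = 3
  q = 1
  q = 1
  (p (q) (q)) = p(1, 1) = 4
  t = 1
  q = 1
  (g (t) (q)) = g(1, 1) = 0
  (g (p (q) (q)) (g (t) (q))) = g(4, 0) = 2
  (g (w (p (q) (q)) (g (t) (q)) (p (q) (q))) (g (p (q) (q)) (g (t) (q)))) = g(3, 2) = 1
  (g (p (g (t) (g (t) (q))) (g (p (q) (q)) (g (t) (q)))) (g (w (p (q) (q)) (g (t) (q)) (p (q) (q))) (g (p (q) (q)) (g (t) (q))))) = g(2, 1) = 1
  q = 1
  q = 1
  (p (q) (q)) = p(1, 1) = 4
  q = 1
  (g (p (q) (q)) (q)) = g(4, 1) = 0
  t = 1
  q = 1
  t = 1
  (w (t) (q) (t)) = w(1, 1, 1) = 4
  t = 1
  q = 1
  (g (t) (q)) = g(1, 1) = 0
  (g (w (t) (q) (t)) (g (t) (q))) = g(4, 0) = 2
  (p (g (p (q) (q)) (q)) (g (w (t) (q) (t)) (g (t) (q)))) = p(0, 2) = 0
  t = 1
  q = 1
  t = 1
  (w (t) (q) (t)) = w(1, 1, 1) = 4
  t = 1
  q = 1
  (g (t) (q)) = g(1, 1) = 0
  q = 1
  q = 1
  (p (q) (q)) = p(1, 1) = 4
  (w (w (t) (q) (t)) (g (t) (q)) (p (q) (q))) = w(4, 0, 4) = 3
  t = 1
  q = 1
  t = 1
  (w (t) (q) (t)) = w(1, 1, 1) = 4
  t = 1
  q = 1
  (g (t) (q)) = g(1, 1) = 0
  (g (w (t) (q) (t)) (g (t) (q))) = g(4, 0) = 2
  (g (w (w (t) (q) (t)) (g (t) (q)) (p (q) (q))) (g (w (t) (q) (t)) (g (t) (q)))) = g(3, 2) = 1
  (g (p (g (p (q) (q)) (q)) (g (w (t) (q) (t)) (g (t) (q)))) (g (w (w (t) (q) (t)) (g (t) (q)) (p (q) (q))) (g (w (t) (q) (t)) (g (t) (q))))) = g(0, 1) = 1
  (p (g (p (g (t) (g (t) (q))) (g (p (q) (q)) (g (t) (q)))) (g (w (p (q) (q)) (g (t) (q)) (p (q) (q))) (g (p (q) (q)) (g (t) (q))))) (g (p (g (p (q) (q)) (q)) (g (w (t) (q) (t)) (g (t) (q)))) (g (w (w (t) (q) (t)) (g (t) (q)) (p (q) (q))) (g (w (t) (q) (t)) (g (t) (q)))))) = p(1, 1) = 4


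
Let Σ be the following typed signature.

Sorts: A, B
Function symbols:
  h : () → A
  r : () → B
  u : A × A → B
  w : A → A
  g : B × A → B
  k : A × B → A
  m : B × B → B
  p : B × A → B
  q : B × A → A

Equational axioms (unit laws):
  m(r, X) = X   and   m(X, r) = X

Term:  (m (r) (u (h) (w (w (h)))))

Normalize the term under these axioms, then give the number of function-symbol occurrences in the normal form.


1. (m (r) (u (h) (w (w (h)))))  →  (u (h) (w (w (h))))
normal form: (u (h) (w (w (h))))

size = 5


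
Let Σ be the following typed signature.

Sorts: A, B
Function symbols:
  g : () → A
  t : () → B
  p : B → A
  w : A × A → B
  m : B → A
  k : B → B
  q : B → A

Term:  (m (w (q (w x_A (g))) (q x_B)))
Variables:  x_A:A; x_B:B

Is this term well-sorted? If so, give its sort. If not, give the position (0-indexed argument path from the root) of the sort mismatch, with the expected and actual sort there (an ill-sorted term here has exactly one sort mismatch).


        x_A : A
        (g) : A
      (w x_A (g)) : B
    (q (w x_A (g))) : A
      x_B : B
    (q x_B) : A
  (w (q (w x_A (g))) (q x_B)) : B
(m (w (q (w x_A (g))) (q x_B))) : A

well-sorted; sort = A


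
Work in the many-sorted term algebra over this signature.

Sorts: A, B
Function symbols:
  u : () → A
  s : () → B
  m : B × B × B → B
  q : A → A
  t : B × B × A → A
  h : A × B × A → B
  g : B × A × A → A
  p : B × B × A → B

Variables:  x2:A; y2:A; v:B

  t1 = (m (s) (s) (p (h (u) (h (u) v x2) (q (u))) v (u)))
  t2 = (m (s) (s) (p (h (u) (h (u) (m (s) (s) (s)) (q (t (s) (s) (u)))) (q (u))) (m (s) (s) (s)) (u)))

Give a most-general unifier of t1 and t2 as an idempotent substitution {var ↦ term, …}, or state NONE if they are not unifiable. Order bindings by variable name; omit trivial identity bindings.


{v ↦ (m (s) (s) (s)), x2 ↦ (q (t (s) (s) (u)))}


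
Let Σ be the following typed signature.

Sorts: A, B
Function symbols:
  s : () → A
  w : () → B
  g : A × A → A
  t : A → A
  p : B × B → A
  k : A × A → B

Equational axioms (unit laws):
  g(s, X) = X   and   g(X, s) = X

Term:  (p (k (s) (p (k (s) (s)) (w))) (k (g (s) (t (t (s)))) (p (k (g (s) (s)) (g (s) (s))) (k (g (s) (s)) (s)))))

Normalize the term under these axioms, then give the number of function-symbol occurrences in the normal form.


size = 19

1. (p (k (s) (p (k (s) (s)) (w))) (k (g (s) (t (t (s)))) (p (k (g (s) (s)) (g (s) (s))) (k (g (s) (s)) (s)))))  →  (p (k (s) (p (k (s) (s)) (w))) (k (t (t (s))) (p (k (g (s) (s)) (g (s) (s))) (k (g (s) (s)) (s)))))
2. (p (k (s) (p (k (s) (s)) (w))) (k (t (t (s))) (p (k (g (s) (s)) (g (s) (s))) (k (g (s) (s)) (s)))))  →  (p (k (s) (p (k (s) (s)) (w))) (k (t (t (s))) (p (k (s) (g (s) (s))) (k (g (s) (s)) (s)))))
3. (p (k (s) (p (k (s) (s)) (w))) (k (t (t (s))) (p (k (s) (g (s) (s))) (k (g (s) (s)) (s)))))  →  (p (k (s) (p (k (s) (s)) (w))) (k (t (t (s))) (p (k (s) (s)) (k (g (s) (s)) (s)))))
4. (p (k (s) (p (k (s) (s)) (w))) (k (t (t (s))) (p (k (s) (s)) (k (g (s) (s)) (s)))))  →  (p (k (s) (p (k (s) (s)) (w))) (k (t (t (s))) (p (k (s) (s)) (k (s) (s)))))
normal form: (p (k (s) (p (k (s) (s)) (w))) (k (t (t (s))) (p (k (s) (s)) (k (s) (s)))))


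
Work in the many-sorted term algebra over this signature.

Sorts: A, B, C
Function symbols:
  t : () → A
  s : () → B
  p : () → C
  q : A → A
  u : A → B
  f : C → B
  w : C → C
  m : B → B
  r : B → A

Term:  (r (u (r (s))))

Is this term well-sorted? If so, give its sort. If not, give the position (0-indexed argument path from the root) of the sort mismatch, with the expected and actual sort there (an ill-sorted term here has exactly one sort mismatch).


      (s) : B
    (r (s)) : A
  (u (r (s))) : B
(r (u (r (s)))) : A

well-sorted; sort = A


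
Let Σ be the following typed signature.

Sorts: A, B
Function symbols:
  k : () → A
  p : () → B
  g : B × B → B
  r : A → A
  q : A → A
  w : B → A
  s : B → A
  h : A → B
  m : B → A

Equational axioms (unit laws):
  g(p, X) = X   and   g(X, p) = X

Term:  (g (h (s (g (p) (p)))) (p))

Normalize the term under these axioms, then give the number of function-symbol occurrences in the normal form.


1. (g (h (s (g (p) (p)))) (p))  →  (h (s (g (p) (p))))
2. (h (s (g (p) (p))))  →  (h (s (p)))
normal form: (h (s (p)))

size = 3


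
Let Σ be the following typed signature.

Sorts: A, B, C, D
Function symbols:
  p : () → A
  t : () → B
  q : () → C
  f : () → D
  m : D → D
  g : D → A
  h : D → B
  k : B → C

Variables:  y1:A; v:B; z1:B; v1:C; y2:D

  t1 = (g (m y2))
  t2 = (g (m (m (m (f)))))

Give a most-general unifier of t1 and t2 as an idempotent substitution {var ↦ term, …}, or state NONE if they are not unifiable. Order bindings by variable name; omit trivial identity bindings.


{y2 ↦ (m (m (f)))}


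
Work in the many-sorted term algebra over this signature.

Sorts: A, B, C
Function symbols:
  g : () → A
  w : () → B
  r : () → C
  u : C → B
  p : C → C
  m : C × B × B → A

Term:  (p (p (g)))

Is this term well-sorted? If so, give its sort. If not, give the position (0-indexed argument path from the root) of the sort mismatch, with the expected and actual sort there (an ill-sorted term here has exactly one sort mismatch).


    (g) : A
  (p (g)) : ✗ arg 0 at [0, 0] has sort A, expected C

ill-sorted at position [0, 0]: expected C, got A


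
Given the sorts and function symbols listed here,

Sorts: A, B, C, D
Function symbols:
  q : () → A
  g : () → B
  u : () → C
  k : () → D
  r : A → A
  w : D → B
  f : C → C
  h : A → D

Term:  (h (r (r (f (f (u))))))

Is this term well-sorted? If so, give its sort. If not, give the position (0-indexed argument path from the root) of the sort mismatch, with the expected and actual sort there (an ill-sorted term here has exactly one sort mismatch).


          (u) : C
        (f (u)) : C
      (f (f (u))) : C
    (r (f (f (u)))) : ✗ arg 0 at [0, 0, 0] has sort C, expected A

ill-sorted at position [0, 0, 0]: expected A, got C


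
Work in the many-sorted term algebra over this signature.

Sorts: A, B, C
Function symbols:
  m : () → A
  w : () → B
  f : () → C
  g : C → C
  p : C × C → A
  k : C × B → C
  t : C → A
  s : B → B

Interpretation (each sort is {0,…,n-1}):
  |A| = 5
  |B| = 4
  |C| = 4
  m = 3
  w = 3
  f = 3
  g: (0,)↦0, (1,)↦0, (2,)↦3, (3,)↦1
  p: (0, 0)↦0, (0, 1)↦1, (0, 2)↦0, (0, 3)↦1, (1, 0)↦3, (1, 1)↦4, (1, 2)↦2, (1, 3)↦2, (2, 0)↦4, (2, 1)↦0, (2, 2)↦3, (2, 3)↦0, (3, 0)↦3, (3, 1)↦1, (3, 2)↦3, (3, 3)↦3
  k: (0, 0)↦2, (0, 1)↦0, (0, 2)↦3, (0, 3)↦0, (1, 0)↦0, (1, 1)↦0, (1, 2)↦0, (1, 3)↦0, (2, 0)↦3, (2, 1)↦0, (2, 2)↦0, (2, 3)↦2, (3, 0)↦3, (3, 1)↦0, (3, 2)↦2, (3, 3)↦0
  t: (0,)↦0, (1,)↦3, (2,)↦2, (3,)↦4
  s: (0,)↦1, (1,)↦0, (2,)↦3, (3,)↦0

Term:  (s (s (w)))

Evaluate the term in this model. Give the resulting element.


  w = 3
  (s (w)) = s(3,) = 0
  (s (s (w))) = s(0,) = 1

value = 1


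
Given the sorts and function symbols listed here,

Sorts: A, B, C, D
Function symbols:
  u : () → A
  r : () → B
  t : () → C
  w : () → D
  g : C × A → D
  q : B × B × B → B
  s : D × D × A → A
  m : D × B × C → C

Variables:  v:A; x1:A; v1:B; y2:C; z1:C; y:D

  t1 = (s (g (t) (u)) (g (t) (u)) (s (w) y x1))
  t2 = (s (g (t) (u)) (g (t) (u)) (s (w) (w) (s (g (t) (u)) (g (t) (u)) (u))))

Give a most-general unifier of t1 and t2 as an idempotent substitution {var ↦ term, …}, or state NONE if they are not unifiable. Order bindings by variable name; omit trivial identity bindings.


{x1 ↦ (s (g (t) (u)) (g (t) (u)) (u)), y ↦ (w)}


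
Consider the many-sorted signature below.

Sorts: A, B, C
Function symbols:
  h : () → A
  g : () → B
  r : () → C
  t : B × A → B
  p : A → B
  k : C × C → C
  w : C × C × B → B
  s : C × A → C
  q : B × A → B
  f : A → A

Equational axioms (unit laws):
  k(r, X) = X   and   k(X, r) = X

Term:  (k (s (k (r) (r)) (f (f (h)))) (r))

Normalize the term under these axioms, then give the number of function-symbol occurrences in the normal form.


size = 5

1. (k (s (k (r) (r)) (f (f (h)))) (r))  →  (s (k (r) (r)) (f (f (h))))
2. (s (k (r) (r)) (f (f (h))))  →  (s (r) (f (f (h))))
normal form: (s (r) (f (f (h))))


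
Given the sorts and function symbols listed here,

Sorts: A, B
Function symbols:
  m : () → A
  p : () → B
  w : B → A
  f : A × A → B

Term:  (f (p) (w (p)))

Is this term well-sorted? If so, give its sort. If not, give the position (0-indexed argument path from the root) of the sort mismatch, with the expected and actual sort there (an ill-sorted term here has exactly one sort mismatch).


ill-sorted at position [0]: expected A, got B

  (p) : B
    (p) : B
  (w (p)) : A
(f (p) (w (p))) : ✗ arg 0 at [0] has sort B, expected A


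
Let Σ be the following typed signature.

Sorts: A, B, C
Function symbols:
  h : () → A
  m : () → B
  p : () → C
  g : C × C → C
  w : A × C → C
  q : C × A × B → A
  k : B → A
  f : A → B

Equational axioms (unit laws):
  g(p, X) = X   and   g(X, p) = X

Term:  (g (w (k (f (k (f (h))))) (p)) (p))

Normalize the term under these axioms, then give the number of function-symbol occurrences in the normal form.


1. (g (w (k (f (k (f (h))))) (p)) (p))  →  (w (k (f (k (f (h))))) (p))
normal form: (w (k (f (k (f (h))))) (p))

size = 7


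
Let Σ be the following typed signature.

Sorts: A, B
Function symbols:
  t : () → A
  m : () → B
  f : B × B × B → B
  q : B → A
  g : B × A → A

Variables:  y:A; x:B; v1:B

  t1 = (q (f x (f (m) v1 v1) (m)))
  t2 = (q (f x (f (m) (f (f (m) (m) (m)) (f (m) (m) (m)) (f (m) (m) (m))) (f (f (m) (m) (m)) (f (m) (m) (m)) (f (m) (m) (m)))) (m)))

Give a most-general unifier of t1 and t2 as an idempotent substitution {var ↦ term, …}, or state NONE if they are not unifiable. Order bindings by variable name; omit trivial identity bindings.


{v1 ↦ (f (f (m) (m) (m)) (f (m) (m) (m)) (f (m) (m) (m)))}


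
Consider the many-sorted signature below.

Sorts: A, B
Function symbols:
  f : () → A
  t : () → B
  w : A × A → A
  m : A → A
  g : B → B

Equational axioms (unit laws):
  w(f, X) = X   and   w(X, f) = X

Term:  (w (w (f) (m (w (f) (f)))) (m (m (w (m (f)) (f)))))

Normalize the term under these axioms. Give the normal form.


1. (w (w (f) (m (w (f) (f)))) (m (m (w (m (f)) (f)))))  →  (w (m (w (f) (f))) (m (m (w (m (f)) (f)))))
2. (w (m (w (f) (f))) (m (m (w (m (f)) (f)))))  →  (w (m (f)) (m (m (w (m (f)) (f)))))
3. (w (m (f)) (m (m (w (m (f)) (f)))))  →  (w (m (f)) (m (m (m (f)))))

normal form = (w (m (f)) (m (m (m (f)))))


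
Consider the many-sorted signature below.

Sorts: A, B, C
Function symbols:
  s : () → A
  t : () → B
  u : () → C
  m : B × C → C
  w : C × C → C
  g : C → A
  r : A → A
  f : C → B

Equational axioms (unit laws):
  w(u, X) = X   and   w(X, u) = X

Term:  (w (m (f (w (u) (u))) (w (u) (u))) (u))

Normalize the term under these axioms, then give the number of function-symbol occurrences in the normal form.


1. (w (m (f (w (u) (u))) (w (u) (u))) (u))  →  (m (f (w (u) (u))) (w (u) (u)))
2. (m (f (w (u) (u))) (w (u) (u)))  →  (m (f (u)) (w (u) (u)))
3. (m (f (u)) (w (u) (u)))  →  (m (f (u)) (u))
normal form: (m (f (u)) (u))

size = 4


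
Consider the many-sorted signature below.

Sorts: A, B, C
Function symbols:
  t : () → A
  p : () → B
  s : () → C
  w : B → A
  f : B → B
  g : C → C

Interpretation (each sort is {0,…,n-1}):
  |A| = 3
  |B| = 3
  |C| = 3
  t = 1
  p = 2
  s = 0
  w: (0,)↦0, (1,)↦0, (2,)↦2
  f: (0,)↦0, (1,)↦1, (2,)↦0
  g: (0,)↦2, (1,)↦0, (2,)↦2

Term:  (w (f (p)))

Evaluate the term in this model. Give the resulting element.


  p = 2
  (f (p)) = f(2,) = 0
  (w (f (p))) = w(0,) = 0

value = 0


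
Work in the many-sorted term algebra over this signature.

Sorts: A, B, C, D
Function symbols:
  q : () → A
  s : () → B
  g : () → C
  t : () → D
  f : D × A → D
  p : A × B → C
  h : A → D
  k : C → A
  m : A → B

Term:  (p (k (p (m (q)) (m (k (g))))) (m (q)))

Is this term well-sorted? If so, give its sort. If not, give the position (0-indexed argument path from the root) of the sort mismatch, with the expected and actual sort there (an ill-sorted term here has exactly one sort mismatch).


        (q) : A
      (m (q)) : B
          (g) : C
        (k (g)) : A
      (m (k (g))) : B
    (p (m (q)) (m (k (g)))) : ✗ arg 0 at [0, 0, 0] has sort B, expected A
    (q) : A
  (m (q)) : B

ill-sorted at position [0, 0, 0]: expected A, got B


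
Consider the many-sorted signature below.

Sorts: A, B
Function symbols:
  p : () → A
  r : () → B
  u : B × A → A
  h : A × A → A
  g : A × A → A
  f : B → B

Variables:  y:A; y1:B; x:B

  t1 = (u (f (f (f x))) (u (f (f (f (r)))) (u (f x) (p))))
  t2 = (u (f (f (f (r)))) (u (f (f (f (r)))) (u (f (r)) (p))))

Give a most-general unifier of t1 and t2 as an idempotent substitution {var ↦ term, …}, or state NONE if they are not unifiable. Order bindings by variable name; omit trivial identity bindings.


{x ↦ (r)}


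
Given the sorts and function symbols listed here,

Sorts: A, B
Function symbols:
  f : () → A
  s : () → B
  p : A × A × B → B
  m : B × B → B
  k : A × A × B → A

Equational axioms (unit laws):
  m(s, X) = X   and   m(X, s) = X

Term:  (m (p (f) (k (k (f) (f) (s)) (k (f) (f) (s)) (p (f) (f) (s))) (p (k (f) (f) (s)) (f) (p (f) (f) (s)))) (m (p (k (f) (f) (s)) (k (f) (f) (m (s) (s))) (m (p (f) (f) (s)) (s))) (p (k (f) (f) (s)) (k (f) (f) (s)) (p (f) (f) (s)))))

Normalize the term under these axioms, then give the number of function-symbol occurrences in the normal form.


1. (m (p (f) (k (k (f) (f) (s)) (k (f) (f) (s)) (p (f) (f) (s))) (p (k (f) (f) (s)) (f) (p (f) (f) (s)))) (m (p (k (f) (f) (s)) (k (f) (f) (m (s) (s))) (m (p (f) (f) (s)) (s))) (p (k (f) (f) (s)) (k (f) (f) (s)) (p (f) (f) (s)))))  →  (m (p (f) (k (k (f) (f) (s)) (k (f) (f) (s)) (p (f) (f) (s))) (p (k (f) (f) (s)) (f) (p (f) (f) (s)))) (m (p (k (f) (f) (s)) (k (f) (f) (s)) (m (p (f) (f) (s)) (s))) (p (k (f) (f) (s)) (k (f) (f) (s)) (p (f) (f) (s)))))
2. (m (p (f) (k (k (f) (f) (s)) (k (f) (f) (s)) (p (f) (f) (s))) (p (k (f) (f) (s)) (f) (p (f) (f) (s)))) (m (p (k (f) (f) (s)) (k (f) (f) (s)) (m (p (f) (f) (s)) (s))) (p (k (f) (f) (s)) (k (f) (f) (s)) (p (f) (f) (s)))))  →  (m (p (f) (k (k (f) (f) (s)) (k (f) (f) (s)) (p (f) (f) (s))) (p (k (f) (f) (s)) (f) (p (f) (f) (s)))) (m (p (k (f) (f) (s)) (k (f) (f) (s)) (p (f) (f) (s))) (p (k (f) (f) (s)) (k (f) (f) (s)) (p (f) (f) (s)))))
normal form: (m (p (f) (k (k (f) (f) (s)) (k (f) (f) (s)) (p (f) (f) (s))) (p (k (f) (f) (s)) (f) (p (f) (f) (s)))) (m (p (k (f) (f) (s)) (k (f) (f) (s)) (p (f) (f) (s))) (p (k (f) (f) (s)) (k (f) (f) (s)) (p (f) (f) (s)))))

size = 53


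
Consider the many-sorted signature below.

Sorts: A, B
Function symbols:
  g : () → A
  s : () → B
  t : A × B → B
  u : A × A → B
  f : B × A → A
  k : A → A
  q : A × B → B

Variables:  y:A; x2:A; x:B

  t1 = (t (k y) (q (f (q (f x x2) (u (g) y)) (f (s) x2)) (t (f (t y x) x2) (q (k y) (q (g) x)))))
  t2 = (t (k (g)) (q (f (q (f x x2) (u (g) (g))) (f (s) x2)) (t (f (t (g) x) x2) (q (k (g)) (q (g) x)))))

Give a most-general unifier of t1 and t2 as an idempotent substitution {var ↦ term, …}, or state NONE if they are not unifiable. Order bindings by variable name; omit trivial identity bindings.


{y ↦ (g)}


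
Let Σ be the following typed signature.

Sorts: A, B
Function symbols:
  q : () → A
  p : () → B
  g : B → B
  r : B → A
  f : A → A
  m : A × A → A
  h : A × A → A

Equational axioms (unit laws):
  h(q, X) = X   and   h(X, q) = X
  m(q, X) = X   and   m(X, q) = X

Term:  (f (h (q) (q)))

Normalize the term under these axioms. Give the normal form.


1. (f (h (q) (q)))  →  (f (q))

normal form = (f (q))


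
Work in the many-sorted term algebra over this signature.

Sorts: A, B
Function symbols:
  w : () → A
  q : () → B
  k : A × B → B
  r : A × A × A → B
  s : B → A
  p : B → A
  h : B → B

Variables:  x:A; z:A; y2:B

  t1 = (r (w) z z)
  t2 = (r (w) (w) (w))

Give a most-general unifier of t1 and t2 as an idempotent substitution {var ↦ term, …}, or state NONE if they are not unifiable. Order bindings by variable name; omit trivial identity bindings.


{z ↦ (w)}


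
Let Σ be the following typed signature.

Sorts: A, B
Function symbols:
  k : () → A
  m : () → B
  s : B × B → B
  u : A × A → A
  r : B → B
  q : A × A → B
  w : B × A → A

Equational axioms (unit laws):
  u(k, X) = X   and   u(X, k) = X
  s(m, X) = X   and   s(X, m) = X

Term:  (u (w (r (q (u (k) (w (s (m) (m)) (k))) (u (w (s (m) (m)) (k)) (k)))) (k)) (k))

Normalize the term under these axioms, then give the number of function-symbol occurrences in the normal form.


size = 10

1. (u (w (r (q (u (k) (w (s (m) (m)) (k))) (u (w (s (m) (m)) (k)) (k)))) (k)) (k))  →  (w (r (q (u (k) (w (s (m) (m)) (k))) (u (w (s (m) (m)) (k)) (k)))) (k))
2. (w (r (q (u (k) (w (s (m) (m)) (k))) (u (w (s (m) (m)) (k)) (k)))) (k))  →  (w (r (q (w (s (m) (m)) (k)) (u (w (s (m) (m)) (k)) (k)))) (k))
3. (w (r (q (w (s (m) (m)) (k)) (u (w (s (m) (m)) (k)) (k)))) (k))  →  (w (r (q (w (m) (k)) (u (w (s (m) (m)) (k)) (k)))) (k))
4. (w (r (q (w (m) (k)) (u (w (s (m) (m)) (k)) (k)))) (k))  →  (w (r (q (w (m) (k)) (w (s (m) (m)) (k)))) (k))
5. (w (r (q (w (m) (k)) (w (s (m) (m)) (k)))) (k))  →  (w (r (q (w (m) (k)) (w (m) (k)))) (k))
normal form: (w (r (q (w (m) (k)) (w (m) (k)))) (k))


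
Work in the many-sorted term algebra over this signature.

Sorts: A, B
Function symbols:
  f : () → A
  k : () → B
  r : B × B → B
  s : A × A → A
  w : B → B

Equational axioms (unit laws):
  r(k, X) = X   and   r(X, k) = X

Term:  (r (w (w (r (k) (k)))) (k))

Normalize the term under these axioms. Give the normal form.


1. (r (w (w (r (k) (k)))) (k))  →  (w (w (r (k) (k))))
2. (w (w (r (k) (k))))  →  (w (w (k)))

normal form = (w (w (k)))


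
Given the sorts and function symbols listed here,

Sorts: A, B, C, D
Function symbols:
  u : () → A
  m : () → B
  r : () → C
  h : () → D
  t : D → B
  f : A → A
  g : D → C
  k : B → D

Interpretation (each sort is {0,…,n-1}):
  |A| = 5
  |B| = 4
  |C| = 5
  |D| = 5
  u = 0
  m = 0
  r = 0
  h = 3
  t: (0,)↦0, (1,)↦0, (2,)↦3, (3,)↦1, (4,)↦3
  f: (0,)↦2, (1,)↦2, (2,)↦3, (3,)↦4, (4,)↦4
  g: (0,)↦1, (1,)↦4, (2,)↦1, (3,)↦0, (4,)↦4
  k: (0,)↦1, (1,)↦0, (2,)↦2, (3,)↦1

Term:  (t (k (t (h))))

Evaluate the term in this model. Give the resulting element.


  h = 3
  (t (h)) = t(3,) = 1
  (k (t (h))) = k(1,) = 0
  (t (k (t (h)))) = t(0,) = 0

value = 0


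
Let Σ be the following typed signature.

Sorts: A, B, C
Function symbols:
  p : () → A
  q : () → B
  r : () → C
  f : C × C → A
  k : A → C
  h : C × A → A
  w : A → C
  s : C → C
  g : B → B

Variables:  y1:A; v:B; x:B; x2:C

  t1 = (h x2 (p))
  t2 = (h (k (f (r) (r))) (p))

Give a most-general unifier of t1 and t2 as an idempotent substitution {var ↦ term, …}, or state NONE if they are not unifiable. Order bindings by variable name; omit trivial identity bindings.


{x2 ↦ (k (f (r) (r)))}


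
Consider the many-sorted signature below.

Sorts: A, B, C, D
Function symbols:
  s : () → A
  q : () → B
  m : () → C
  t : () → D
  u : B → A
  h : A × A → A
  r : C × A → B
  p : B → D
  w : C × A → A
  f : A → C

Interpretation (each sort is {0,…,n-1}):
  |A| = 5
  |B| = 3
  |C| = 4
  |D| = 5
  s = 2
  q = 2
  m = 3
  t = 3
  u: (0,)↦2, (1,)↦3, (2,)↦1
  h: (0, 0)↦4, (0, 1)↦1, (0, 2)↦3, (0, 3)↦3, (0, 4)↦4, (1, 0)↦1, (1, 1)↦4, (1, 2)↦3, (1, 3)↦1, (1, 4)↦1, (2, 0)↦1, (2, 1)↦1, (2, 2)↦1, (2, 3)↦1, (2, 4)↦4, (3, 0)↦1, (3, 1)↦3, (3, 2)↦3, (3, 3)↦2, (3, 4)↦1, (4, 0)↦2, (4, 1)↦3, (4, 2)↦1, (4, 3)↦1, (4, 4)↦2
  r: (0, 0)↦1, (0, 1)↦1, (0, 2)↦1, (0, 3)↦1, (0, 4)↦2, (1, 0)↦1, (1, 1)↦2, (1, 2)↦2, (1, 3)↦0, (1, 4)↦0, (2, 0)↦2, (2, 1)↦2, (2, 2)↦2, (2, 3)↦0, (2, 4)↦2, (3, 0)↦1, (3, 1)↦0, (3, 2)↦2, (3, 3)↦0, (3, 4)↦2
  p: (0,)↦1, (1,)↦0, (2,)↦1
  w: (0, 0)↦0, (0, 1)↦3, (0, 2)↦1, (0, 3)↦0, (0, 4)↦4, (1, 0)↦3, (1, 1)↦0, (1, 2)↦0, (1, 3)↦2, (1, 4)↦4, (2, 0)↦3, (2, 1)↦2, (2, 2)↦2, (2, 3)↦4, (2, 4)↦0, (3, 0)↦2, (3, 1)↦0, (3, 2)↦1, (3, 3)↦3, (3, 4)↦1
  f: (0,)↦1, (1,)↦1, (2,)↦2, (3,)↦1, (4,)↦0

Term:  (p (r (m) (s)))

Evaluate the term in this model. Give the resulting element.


value = 1

  m = 3
  s = 2
  (r (m) (s)) = r(3, 2) = 2
  (p (r (m) (s))) = p(2,) = 1


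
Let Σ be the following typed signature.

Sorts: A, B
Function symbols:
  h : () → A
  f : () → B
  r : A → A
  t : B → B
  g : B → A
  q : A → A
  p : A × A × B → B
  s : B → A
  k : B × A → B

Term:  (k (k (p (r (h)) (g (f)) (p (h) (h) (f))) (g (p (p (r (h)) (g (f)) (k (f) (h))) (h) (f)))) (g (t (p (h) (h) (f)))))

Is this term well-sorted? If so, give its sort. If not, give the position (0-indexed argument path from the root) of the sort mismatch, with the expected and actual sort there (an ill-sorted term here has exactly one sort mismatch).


        (h) : A
      (r (h)) : A
        (f) : B
      (g (f)) : A
        (h) : A
        (h) : A
        (f) : B
      (p (h) (h) (f)) : B
    (p (r (h)) (g (f)) (p (h) (h) (f))) : B
            (h) : A
          (r (h)) : A
            (f) : B
          (g (f)) : A
            (f) : B
            (h) : A
          (k (f) (h)) : B
        (p (r (h)) (g (f)) (k (f) (h))) : B
        (h) : A
        (f) : B
      (p (p (r (h)) (g (f)) (k (f) (h))) (h) (f)) : ✗ arg 0 at [0, 1, 0, 0] has sort B, expected A
        (h) : A
        (h) : A
        (f) : B
      (p (h) (h) (f)) : B
    (t (p (h) (h) (f))) : B
  (g (t (p (h) (h) (f)))) : A

ill-sorted at position [0, 1, 0, 0]: expected A, got B


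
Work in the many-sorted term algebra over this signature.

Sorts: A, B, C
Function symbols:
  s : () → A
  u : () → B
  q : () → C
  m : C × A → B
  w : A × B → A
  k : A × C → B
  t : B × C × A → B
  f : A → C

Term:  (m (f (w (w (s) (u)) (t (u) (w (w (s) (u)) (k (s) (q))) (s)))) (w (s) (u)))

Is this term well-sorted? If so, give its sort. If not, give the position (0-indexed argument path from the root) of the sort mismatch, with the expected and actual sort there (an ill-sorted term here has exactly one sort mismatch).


ill-sorted at position [0, 0, 1, 1]: expected C, got A

        (s) : A
        (u) : B
      (w (s) (u)) : A
        (u) : B
            (s) : A
            (u) : B
          (w (s) (u)) : A
            (s) : A
            (q) : C
          (k (s) (q)) : B
        (w (w (s) (u)) (k (s) (q))) : A
        (s) : A
      (t (u) (w (w (s) (u)) (k (s) (q))) (s)) : ✗ arg 1 at [0, 0, 1, 1] has sort A, expected C
    (s) : A
    (u) : B
  (w (s) (u)) : A


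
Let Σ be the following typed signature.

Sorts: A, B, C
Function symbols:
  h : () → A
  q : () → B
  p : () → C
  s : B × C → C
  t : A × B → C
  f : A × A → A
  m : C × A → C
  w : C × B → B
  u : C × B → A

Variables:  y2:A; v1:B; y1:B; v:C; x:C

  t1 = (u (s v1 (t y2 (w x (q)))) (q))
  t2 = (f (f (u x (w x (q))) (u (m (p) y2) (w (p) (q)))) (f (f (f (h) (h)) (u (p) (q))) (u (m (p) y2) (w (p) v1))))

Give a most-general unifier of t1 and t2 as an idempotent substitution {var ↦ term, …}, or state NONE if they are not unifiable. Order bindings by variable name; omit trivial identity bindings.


head clash or occurs-check failure — not unifiable

NONE (not unifiable)


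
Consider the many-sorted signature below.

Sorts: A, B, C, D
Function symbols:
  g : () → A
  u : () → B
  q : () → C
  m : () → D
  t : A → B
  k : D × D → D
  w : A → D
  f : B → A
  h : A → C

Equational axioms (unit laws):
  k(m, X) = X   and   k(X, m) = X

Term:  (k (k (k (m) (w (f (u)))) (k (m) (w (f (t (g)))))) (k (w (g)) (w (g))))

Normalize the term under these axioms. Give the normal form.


1. (k (k (k (m) (w (f (u)))) (k (m) (w (f (t (g)))))) (k (w (g)) (w (g))))  →  (k (k (w (f (u))) (k (m) (w (f (t (g)))))) (k (w (g)) (w (g))))
2. (k (k (w (f (u))) (k (m) (w (f (t (g)))))) (k (w (g)) (w (g))))  →  (k (k (w (f (u))) (w (f (t (g))))) (k (w (g)) (w (g))))

normal form = (k (k (w (f (u))) (w (f (t (g))))) (k (w (g)) (w (g))))


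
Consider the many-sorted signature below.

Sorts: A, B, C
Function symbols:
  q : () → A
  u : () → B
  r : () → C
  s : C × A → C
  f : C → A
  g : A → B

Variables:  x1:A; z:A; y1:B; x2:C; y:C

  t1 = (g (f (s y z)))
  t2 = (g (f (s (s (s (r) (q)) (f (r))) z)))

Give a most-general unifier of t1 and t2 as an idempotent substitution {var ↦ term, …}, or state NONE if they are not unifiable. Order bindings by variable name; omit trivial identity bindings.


{y ↦ (s (s (r) (q)) (f (r)))}


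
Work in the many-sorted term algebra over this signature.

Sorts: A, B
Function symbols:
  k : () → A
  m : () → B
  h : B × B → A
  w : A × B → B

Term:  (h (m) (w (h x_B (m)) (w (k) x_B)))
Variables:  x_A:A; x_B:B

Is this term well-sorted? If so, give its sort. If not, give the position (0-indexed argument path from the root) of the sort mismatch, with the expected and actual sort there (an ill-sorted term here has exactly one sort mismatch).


well-sorted; sort = A

  (m) : B
      x_B : B
      (m) : B
    (h x_B (m)) : A
      (k) : A
      x_B : B
    (w (k) x_B) : B
  (w (h x_B (m)) (w (k) x_B)) : B
(h (m) (w (h x_B (m)) (w (k) x_B))) : A


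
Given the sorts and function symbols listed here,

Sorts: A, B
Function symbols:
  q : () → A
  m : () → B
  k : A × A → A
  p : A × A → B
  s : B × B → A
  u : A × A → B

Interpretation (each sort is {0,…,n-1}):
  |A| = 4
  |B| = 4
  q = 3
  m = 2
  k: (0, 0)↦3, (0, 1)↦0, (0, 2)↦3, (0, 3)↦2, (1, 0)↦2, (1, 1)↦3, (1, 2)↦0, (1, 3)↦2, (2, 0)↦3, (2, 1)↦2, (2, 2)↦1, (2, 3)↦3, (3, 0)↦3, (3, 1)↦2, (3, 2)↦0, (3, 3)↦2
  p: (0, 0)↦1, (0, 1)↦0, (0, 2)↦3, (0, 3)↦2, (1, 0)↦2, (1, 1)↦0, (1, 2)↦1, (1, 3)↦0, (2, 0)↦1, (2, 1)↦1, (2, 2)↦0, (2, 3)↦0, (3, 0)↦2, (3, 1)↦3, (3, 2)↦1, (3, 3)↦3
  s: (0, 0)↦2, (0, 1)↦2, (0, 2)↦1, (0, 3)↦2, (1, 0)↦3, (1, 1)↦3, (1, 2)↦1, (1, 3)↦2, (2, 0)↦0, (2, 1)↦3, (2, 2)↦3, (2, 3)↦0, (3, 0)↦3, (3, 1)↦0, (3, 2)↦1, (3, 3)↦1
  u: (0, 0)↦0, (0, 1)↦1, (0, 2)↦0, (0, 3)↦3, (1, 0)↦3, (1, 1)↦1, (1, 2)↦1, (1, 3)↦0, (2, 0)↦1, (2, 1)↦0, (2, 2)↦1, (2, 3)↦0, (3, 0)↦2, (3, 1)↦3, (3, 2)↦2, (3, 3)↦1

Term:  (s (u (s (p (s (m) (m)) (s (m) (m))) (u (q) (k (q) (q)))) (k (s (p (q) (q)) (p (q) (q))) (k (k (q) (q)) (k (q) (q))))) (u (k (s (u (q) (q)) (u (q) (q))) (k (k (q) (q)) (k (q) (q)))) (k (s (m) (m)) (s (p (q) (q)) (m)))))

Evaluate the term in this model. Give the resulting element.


value = 2

  m = 2
  m = 2
  (s (m) (m)) = s(2, 2) = 3
  m = 2
  m = 2
  (s (m) (m)) = s(2, 2) = 3
  (p (s (m) (m)) (s (m) (m))) = p(3, 3) = 3
  q = 3
  q = 3
  q = 3
  (k (q) (q)) = k(3, 3) = 2
  (u (q) (k (q) (q))) = u(3, 2) = 2
  (s (p (s (m) (m)) (s (m) (m))) (u (q) (k (q) (q)))) = s(3, 2) = 1
  q = 3
  q = 3
  (p (q) (q)) = p(3, 3) = 3
  q = 3
  q = 3
  (p (q) (q)) = p(3, 3) = 3
  (s (p (q) (q)) (p (q) (q))) = s(3, 3) = 1
  q = 3
  q = 3
  (k (q) (q)) = k(3, 3) = 2
  q = 3
  q = 3
  (k (q) (q)) = k(3, 3) = 2
  (k (k (q) (q)) (k (q) (q))) = k(2, 2) = 1
  (k (s (p (q) (q)) (p (q) (q))) (k (k (q) (q)) (k (q) (q)))) = k(1, 1) = 3
  (u (s (p (s (m) (m)) (s (m) (m))) (u (q) (k (q) (q)))) (k (s (p (q) (q)) (p (q) (q))) (k (k (q) (q)) (k (q) (q))))) = u(1, 3) = 0
  q = 3
  q = 3
  (u (q) (q)) = u(3, 3) = 1
  q = 3
  q = 3
  (u (q) (q)) = u(3, 3) = 1
  (s (u (q) (q)) (u (q) (q))) = s(1, 1) = 3
  q = 3
  q = 3
  (k (q) (q)) = k(3, 3) = 2
  q = 3
  q = 3
  (k (q) (q)) = k(3, 3) = 2
  (k (k (q) (q)) (k (q) (q))) = k(2, 2) = 1
  (k (s (u (q) (q)) (u (q) (q))) (k (k (q) (q)) (k (q) (q)))) = k(3, 1) = 2
  m = 2
  m = 2
  (s (m) (m)) = s(2, 2) = 3
  q = 3
  q = 3
  (p (q) (q)) = p(3, 3) = 3
  m = 2
  (s (p (q) (q)) (m)) = s(3, 2) = 1
  (k (s (m) (m)) (s (p (q) (q)) (m))) = k(3, 1) = 2
  (u (k (s (u (q) (q)) (u (q) (q))) (k (k (q) (q)) (k (q) (q)))) (k (s (m) (m)) (s (p (q) (q)) (m)))) = u(2, 2) = 1
  (s (u (s (p (s (m) (m)) (s (m) (m))) (u (q) (k (q) (q)))) (k (s (p (q) (q)) (p (q) (q))) (k (k (q) (q)) (k (q) (q))))) (u (k (s (u (q) (q)) (u (q) (q))) (k (k (q) (q)) (k (q) (q)))) (k (s (m) (m)) (s (p (q) (q)) (m))))) = s(0, 1) = 2


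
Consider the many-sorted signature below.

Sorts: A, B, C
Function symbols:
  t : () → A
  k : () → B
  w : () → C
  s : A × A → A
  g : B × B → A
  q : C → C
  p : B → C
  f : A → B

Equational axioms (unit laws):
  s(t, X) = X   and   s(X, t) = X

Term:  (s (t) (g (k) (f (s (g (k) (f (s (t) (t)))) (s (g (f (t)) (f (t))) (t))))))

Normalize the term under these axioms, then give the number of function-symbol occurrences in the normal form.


size = 13

1. (s (t) (g (k) (f (s (g (k) (f (s (t) (t)))) (s (g (f (t)) (f (t))) (t))))))  →  (g (k) (f (s (g (k) (f (s (t) (t)))) (s (g (f (t)) (f (t))) (t)))))
2. (g (k) (f (s (g (k) (f (s (t) (t)))) (s (g (f (t)) (f (t))) (t)))))  →  (g (k) (f (s (g (k) (f (t))) (s (g (f (t)) (f (t))) (t)))))
3. (g (k) (f (s (g (k) (f (t))) (s (g (f (t)) (f (t))) (t)))))  →  (g (k) (f (s (g (k) (f (t))) (g (f (t)) (f (t))))))
normal form: (g (k) (f (s (g (k) (f (t))) (g (f (t)) (f (t))))))
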